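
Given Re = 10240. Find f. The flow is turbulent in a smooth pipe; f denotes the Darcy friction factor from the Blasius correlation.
Formula: f = \frac{0.316}{Re^{0.25}}
f = 0.316/10240^0.25 = 0.03141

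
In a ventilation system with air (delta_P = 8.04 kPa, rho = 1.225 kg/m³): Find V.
Formula: V = \sqrt{\frac{2 \Delta P}{\rho}}
V = √(2·(8.04·1000)/1.225) = 114.6 m/s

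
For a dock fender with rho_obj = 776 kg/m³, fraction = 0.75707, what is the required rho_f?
Formula: f_{sub} = \frac{\rho_{obj}}{\rho_f}
Substituting knowns: 0.75707 = 776/rho_f
Solving for rho_f: rho_f = 776/0.75707 = 1025 kg/m³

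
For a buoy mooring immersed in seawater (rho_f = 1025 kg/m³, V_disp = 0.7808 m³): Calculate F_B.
Formula: F_B = \rho_f g V_{disp}
F_B = 1025·9.81·0.7808 = 7851 N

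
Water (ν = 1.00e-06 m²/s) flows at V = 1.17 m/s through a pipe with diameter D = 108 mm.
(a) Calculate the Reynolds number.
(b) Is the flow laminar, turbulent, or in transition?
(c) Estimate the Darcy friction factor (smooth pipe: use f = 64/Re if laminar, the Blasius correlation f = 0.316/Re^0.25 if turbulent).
(a) Re = V·D/ν = 1.17·0.108/1.00e-06 = 126360
(b) Flow regime: turbulent (Re > 4000)
(c) Friction factor: f = 0.316/Re^0.25 = 0.316/126360^0.25 = 0.01676 (Blasius is strictly valid for Re ≲ 1e5; used here as the smooth-pipe estimate the problem specifies)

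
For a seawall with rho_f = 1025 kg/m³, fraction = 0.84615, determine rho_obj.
Formula: f_{sub} = \frac{\rho_{obj}}{\rho_f}
Substituting knowns: 0.84615 = rho_obj/1025
Solving for rho_obj: rho_obj = 0.84615·1025 = 867.3 kg/m³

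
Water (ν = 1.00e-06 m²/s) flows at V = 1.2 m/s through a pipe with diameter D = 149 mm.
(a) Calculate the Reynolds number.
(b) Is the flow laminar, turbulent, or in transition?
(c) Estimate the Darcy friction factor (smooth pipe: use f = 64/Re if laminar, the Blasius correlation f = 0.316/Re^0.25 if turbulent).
(a) Re = V·D/ν = 1.2·0.149/1.00e-06 = 178800
(b) Flow regime: turbulent (Re > 4000)
(c) Friction factor: f = 0.316/Re^0.25 = 0.316/178800^0.25 = 0.01537 (Blasius is strictly valid for Re ≲ 1e5; used here as the smooth-pipe estimate the problem specifies)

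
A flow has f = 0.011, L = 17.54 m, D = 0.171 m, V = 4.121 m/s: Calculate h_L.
Formula: h_L = f \frac{L}{D} \frac{V^2}{2g}
h_L = 0.011·(17.54/0.171)·4.121²/(2·9.81) = 0.9766 m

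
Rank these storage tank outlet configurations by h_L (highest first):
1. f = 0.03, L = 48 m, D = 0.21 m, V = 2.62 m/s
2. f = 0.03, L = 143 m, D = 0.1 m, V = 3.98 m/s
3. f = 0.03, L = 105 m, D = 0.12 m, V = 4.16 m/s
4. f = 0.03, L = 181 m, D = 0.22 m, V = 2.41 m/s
Case 1: h_L = 2.399 m
Case 2: h_L = 34.64 m
Case 3: h_L = 23.15 m
Case 4: h_L = 7.307 m
Ranking (highest first): 2, 3, 4, 1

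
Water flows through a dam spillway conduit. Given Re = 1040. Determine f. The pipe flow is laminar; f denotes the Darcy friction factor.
Formula: f = \frac{64}{Re}
f = 64/1040 = 0.06154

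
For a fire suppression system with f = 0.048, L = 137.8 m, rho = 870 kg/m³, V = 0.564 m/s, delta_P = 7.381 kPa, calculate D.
Formula: \Delta P = f \frac{L}{D} \frac{\rho V^2}{2}
Substituting knowns: 7.381 = 0.048·(137.8/D)·0.5·870·0.564²/1000
Solving for D: D = 0.048·137.8·0.5·870·0.564²/(7.381·1000) = 0.124 m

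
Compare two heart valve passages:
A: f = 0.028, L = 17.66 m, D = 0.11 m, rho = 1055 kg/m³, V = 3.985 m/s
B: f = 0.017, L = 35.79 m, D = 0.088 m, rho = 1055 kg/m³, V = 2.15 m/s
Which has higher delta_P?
delta_P(A) = 37.66 kPa, delta_P(B) = 16.86 kPa. Answer: A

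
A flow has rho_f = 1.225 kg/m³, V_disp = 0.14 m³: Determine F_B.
Formula: F_B = \rho_f g V_{disp}
F_B = 1.225·9.81·0.14 = 1.682 N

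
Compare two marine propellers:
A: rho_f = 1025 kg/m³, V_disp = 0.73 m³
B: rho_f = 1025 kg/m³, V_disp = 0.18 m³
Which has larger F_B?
F_B(A) = 7340 N, F_B(B) = 1810 N. Answer: A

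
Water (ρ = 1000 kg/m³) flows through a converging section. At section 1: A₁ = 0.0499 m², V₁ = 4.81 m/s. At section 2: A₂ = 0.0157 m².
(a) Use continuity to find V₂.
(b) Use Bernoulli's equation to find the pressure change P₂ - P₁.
(a) Continuity: A₁V₁=A₂V₂ -> V₂=A₁V₁/A₂=0.0499*4.81/0.0157=15.29 m/s
(b) Bernoulli: P₂-P₁=0.5*rho*(V₁^2-V₂^2)/1000=0.5*1000*(4.81^2-15.29^2)/1000=-105.3 kPa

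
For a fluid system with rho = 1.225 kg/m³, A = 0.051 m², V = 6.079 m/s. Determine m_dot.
Formula: \dot{m} = \rho A V
m_dot = 1.225·0.051·6.079 = 0.3798 kg/s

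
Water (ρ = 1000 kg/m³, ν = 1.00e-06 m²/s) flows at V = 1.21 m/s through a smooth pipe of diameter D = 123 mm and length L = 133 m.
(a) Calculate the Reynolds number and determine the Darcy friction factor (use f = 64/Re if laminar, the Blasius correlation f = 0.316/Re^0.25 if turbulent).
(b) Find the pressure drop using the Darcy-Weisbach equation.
(a) Re = V·D/ν = 1.21·0.123/1.00e-06 = 148830 → turbulent (Re > 4000); f = 0.316/Re^0.25 = 0.316/148830^0.25 = 0.016088 (Blasius is strictly valid for Re ≲ 1e5; used here as the smooth-pipe estimate the problem specifies)
(b) Darcy-Weisbach: ΔP = f·(L/D)·½ρV²/1000 = 0.016088·(133/0.123)·½·1000·1.21²/1000 = 12.73 kPa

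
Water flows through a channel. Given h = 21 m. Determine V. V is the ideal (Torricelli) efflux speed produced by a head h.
Formula: V = \sqrt{2 g h}
V = √(2·9.81·21) = 20.3 m/s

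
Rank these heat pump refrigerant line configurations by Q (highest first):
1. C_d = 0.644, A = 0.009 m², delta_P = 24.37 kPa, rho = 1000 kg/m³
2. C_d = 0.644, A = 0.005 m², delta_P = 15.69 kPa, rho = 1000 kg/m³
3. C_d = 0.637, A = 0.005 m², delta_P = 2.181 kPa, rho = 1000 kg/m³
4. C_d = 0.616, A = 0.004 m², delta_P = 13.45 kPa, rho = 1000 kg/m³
Case 1: Q = 40.46 L/s
Case 2: Q = 18.04 L/s
Case 3: Q = 6.652 L/s
Case 4: Q = 12.78 L/s
Ranking (highest first): 1, 2, 4, 3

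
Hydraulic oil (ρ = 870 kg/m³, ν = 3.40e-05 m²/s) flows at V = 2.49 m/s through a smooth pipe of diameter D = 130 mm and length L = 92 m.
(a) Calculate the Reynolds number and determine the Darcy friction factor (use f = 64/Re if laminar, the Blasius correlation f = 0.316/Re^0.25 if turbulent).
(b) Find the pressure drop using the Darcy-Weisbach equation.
(a) Re = V·D/ν = 2.49·0.13/3.40e-05 = 9520.6 → turbulent (Re > 4000); f = 0.316/Re^0.25 = 0.316/9520.6^0.25 = 0.03199
(b) Darcy-Weisbach: ΔP = f·(L/D)·½ρV²/1000 = 0.03199·(92/0.130)·½·870·2.49²/1000 = 61.06 kPa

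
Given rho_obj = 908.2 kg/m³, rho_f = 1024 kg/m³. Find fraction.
Formula: f_{sub} = \frac{\rho_{obj}}{\rho_f}
fraction = 908.2/1024 = 0.8869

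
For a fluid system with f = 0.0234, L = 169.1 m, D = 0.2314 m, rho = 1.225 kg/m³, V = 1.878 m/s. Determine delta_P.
Formula: \Delta P = f \frac{L}{D} \frac{\rho V^2}{2}
delta_P = 0.0234·(169.1/0.2314)·0.5·1.225·1.878²/1000 = 0.03694 kPa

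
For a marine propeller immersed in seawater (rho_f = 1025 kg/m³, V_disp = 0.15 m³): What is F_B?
Formula: F_B = \rho_f g V_{disp}
F_B = 1025·9.81·0.15 = 1508 N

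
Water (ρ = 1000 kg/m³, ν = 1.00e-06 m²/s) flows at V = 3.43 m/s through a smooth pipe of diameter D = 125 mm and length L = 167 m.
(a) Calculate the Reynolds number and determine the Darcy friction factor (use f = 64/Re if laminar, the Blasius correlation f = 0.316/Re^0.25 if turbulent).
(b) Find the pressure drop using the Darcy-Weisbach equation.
(a) Re = V·D/ν = 3.43·0.125/1.00e-06 = 428750 → turbulent (Re > 4000); f = 0.316/Re^0.25 = 0.316/428750^0.25 = 0.012349 (Blasius is strictly valid for Re ≲ 1e5; used here as the smooth-pipe estimate the problem specifies)
(b) Darcy-Weisbach: ΔP = f·(L/D)·½ρV²/1000 = 0.012349·(167/0.125)·½·1000·3.43²/1000 = 97.05 kPa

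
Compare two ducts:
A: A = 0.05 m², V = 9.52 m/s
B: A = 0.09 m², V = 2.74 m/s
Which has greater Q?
Q(A) = 476 L/s, Q(B) = 246.6 L/s. Answer: A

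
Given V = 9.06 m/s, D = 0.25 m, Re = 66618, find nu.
Formula: Re = \frac{V D}{\nu}
Substituting knowns: 66618 = 9.06·0.25/nu
Solving for nu: nu = 9.06·0.25/66618 = 3.400e-05 m²/s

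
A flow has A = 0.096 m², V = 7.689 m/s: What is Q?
Formula: Q = A V
Q = 0.096·7.689·1000 = 738.1 L/s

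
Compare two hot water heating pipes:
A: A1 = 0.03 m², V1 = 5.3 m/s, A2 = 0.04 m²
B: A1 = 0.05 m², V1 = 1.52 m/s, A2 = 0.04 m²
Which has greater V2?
V2(A) = 3.975 m/s, V2(B) = 1.9 m/s. Answer: A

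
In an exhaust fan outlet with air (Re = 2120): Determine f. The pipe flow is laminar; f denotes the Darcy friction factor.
Formula: f = \frac{64}{Re}
f = 64/2120 = 0.03019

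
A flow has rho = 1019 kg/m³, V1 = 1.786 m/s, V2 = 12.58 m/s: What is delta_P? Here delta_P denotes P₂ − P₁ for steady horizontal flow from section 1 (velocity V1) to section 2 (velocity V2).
Formula: \Delta P = \frac{1}{2} \rho (V_1^2 - V_2^2)
delta_P = 0.5·1019·(1.786² − 12.58²)/1000 = -79.01 kPa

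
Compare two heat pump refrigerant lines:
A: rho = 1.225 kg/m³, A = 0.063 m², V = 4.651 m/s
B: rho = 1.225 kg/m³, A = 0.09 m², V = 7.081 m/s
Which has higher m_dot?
m_dot(A) = 0.3589 kg/s, m_dot(B) = 0.7807 kg/s. Answer: B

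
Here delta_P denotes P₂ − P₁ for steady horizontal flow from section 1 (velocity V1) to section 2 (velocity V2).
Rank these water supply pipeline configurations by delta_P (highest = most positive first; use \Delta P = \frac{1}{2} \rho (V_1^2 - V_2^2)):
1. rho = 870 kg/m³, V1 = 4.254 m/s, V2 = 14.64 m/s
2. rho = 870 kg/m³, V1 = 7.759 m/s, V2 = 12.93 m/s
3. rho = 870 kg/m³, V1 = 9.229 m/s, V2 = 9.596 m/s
Case 1: delta_P = -85.36 kPa
Case 2: delta_P = -46.54 kPa
Case 3: delta_P = -3.005 kPa
Ranking (highest first): 3, 2, 1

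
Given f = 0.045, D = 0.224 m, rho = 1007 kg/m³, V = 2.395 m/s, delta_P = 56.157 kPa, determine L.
Formula: \Delta P = f \frac{L}{D} \frac{\rho V^2}{2}
Substituting knowns: 56.157 = 0.045·(L/0.224)·0.5·1007·2.395²/1000
Solving for L: L = (56.157·1000)·0.224/(0.045·0.5·1007·2.395²) = 96.79 m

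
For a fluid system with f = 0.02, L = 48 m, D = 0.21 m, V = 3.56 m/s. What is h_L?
Formula: h_L = f \frac{L}{D} \frac{V^2}{2g}
h_L = 0.02·(48/0.21)·3.56²/(2·9.81) = 2.953 m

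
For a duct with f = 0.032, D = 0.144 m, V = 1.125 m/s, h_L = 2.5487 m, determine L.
Formula: h_L = f \frac{L}{D} \frac{V^2}{2g}
Substituting knowns: 2.5487 = 0.032·(L/0.144)·1.125²/(2·9.81)
Solving for L: L = 2.5487·2·9.81·0.144/(0.032·1.125²) = 177.8 m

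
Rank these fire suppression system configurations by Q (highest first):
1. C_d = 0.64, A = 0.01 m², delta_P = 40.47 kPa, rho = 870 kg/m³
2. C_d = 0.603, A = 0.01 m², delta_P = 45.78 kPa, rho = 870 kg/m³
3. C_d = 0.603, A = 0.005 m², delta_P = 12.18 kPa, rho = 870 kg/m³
Case 1: Q = 61.73 L/s
Case 2: Q = 61.86 L/s
Case 3: Q = 15.95 L/s
Ranking (highest first): 2, 1, 3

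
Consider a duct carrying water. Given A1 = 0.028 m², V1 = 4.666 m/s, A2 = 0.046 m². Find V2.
Formula: V_2 = \frac{A_1 V_1}{A_2}
V2 = 0.028·4.666/0.046 = 2.84 m/s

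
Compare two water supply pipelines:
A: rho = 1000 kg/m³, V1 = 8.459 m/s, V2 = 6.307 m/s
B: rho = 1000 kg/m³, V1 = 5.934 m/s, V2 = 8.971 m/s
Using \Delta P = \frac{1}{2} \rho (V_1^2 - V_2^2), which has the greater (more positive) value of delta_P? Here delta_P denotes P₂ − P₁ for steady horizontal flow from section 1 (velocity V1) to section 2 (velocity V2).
delta_P(A) = 15.89 kPa, delta_P(B) = -22.63 kPa. Answer: A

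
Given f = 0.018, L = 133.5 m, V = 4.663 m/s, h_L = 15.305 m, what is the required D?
Formula: h_L = f \frac{L}{D} \frac{V^2}{2g}
Substituting knowns: 15.305 = 0.018·(133.5/D)·4.663²/(2·9.81)
Solving for D: D = 0.018·133.5·4.663²/(2·9.81·15.305) = 0.174 m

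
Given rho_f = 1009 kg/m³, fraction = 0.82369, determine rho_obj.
Formula: f_{sub} = \frac{\rho_{obj}}{\rho_f}
Substituting knowns: 0.82369 = rho_obj/1009
Solving for rho_obj: rho_obj = 0.82369·1009 = 831.1 kg/m³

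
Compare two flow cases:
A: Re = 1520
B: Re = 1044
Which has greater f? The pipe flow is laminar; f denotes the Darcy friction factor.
f(A) = 0.04211, f(B) = 0.0613. Answer: B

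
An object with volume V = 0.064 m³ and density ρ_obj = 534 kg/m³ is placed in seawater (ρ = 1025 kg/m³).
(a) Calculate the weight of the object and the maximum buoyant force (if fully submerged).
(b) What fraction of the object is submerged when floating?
(a) W=rho_obj*g*V=534*9.81*0.064=335.3 N; F_B(max)=rho*g*V=1025*9.81*0.064=643.5 N
(b) Floating fraction=rho_obj/rho=534/1025=0.521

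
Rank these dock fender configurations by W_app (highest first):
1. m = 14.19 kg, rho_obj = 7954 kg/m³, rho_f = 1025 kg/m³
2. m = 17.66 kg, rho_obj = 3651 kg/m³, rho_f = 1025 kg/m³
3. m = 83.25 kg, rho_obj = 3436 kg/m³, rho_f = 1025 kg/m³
Case 1: W_app = 121.3 N
Case 2: W_app = 124.6 N
Case 3: W_app = 573.1 N
Ranking (highest first): 3, 2, 1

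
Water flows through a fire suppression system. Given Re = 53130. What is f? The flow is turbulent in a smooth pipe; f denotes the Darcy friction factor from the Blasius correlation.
Formula: f = \frac{0.316}{Re^{0.25}}
f = 0.316/53130^0.25 = 0.02081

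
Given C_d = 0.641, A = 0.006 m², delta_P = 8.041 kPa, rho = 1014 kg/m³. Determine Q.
Formula: Q = C_d A \sqrt{\frac{2 \Delta P}{\rho}}
Q = 0.641·0.006·√(2·(8.041·1000)/1014)·1000 = 15.32 L/s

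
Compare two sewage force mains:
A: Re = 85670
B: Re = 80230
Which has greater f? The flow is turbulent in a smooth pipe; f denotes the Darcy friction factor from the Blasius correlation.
f(A) = 0.01847, f(B) = 0.01878. Answer: B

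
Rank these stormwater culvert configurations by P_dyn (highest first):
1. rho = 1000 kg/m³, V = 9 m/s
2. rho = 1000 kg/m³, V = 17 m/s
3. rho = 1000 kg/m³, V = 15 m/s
Case 1: P_dyn = 40.5 kPa
Case 2: P_dyn = 144.5 kPa
Case 3: P_dyn = 112.5 kPa
Ranking (highest first): 2, 3, 1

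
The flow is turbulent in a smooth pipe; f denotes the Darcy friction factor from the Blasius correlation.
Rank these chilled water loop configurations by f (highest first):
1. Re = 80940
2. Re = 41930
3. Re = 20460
Case 1: f = 0.01873
Case 2: f = 0.02208
Case 3: f = 0.02642
Ranking (highest first): 3, 2, 1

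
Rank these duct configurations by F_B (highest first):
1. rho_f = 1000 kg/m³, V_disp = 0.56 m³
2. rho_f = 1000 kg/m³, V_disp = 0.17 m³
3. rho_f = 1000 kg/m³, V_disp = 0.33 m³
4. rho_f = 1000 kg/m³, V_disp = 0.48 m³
Case 1: F_B = 5494 N
Case 2: F_B = 1668 N
Case 3: F_B = 3237 N
Case 4: F_B = 4709 N
Ranking (highest first): 1, 4, 3, 2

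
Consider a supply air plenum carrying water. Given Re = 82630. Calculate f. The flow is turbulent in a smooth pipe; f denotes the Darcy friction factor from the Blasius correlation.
Formula: f = \frac{0.316}{Re^{0.25}}
f = 0.316/82630^0.25 = 0.01864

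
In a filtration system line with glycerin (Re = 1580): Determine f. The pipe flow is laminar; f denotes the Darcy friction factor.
Formula: f = \frac{64}{Re}
f = 64/1580 = 0.04051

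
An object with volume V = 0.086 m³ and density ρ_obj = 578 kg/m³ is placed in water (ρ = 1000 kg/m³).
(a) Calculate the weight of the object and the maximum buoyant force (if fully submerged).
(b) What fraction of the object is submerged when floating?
(a) W=rho_obj*g*V=578*9.81*0.086=487.6 N; F_B(max)=rho*g*V=1000*9.81*0.086=843.7 N
(b) Floating fraction=rho_obj/rho=578/1000=0.578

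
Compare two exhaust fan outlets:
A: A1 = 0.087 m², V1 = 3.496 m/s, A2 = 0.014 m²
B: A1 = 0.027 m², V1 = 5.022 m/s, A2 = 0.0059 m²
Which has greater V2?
V2(A) = 21.73 m/s, V2(B) = 22.98 m/s. Answer: B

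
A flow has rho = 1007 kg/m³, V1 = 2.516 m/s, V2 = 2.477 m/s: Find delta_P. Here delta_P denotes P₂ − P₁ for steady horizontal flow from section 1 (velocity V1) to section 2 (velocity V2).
Formula: \Delta P = \frac{1}{2} \rho (V_1^2 - V_2^2)
delta_P = 0.5·1007·(2.516² − 2.477²)/1000 = 0.09805 kPa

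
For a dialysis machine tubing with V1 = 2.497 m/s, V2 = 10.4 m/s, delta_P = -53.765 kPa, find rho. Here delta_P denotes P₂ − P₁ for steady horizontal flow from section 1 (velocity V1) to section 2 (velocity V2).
Formula: \Delta P = \frac{1}{2} \rho (V_1^2 - V_2^2)
Substituting knowns: -53.765 = 0.5·rho·(2.497² − 10.4²)/1000
Solving for rho: rho = 2·(-53.765·1000)/(2.497² − 10.4²) = 1055 kg/m³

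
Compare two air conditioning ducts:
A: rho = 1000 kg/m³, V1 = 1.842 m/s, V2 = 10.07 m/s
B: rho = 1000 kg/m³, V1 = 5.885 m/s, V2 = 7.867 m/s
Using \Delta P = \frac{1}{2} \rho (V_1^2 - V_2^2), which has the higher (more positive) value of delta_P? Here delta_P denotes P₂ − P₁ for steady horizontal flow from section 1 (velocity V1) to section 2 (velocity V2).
delta_P(A) = -49.01 kPa, delta_P(B) = -13.63 kPa. Answer: B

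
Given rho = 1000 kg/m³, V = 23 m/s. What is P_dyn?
Formula: P_{dyn} = \frac{1}{2} \rho V^2
P_dyn = 0.5·1000·23²/1000 = 264.5 kPa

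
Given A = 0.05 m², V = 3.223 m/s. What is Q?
Formula: Q = A V
Q = 0.05·3.223·1000 = 161.2 L/s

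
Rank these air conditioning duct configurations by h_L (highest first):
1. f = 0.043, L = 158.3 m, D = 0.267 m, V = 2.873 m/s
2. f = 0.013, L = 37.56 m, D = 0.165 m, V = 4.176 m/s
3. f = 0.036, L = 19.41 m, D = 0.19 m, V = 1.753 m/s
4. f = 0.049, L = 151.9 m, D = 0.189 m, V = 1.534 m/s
Case 1: h_L = 10.73 m
Case 2: h_L = 2.63 m
Case 3: h_L = 0.576 m
Case 4: h_L = 4.723 m
Ranking (highest first): 1, 4, 2, 3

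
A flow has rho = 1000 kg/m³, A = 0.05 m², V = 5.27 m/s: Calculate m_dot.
Formula: \dot{m} = \rho A V
m_dot = 1000·0.05·5.27 = 263.5 kg/s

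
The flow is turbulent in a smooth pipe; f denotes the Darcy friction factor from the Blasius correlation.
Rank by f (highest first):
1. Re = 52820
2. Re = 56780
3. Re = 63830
Case 1: f = 0.02084
Case 2: f = 0.02047
Case 3: f = 0.01988
Ranking (highest first): 1, 2, 3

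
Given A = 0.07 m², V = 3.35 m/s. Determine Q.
Formula: Q = A V
Q = 0.07·3.35·1000 = 234.5 L/s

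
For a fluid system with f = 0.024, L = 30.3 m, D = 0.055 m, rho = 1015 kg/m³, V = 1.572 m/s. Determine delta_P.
Formula: \Delta P = f \frac{L}{D} \frac{\rho V^2}{2}
delta_P = 0.024·(30.3/0.055)·0.5·1015·1.572²/1000 = 16.58 kPa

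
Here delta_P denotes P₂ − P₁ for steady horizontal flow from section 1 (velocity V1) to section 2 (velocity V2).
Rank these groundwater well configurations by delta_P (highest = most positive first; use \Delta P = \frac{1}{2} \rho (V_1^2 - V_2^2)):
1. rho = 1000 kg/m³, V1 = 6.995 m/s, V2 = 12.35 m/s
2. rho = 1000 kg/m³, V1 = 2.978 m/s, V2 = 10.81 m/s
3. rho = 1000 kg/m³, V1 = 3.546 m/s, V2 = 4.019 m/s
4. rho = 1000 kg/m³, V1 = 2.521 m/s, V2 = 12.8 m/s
Case 1: delta_P = -51.8 kPa
Case 2: delta_P = -53.99 kPa
Case 3: delta_P = -1.789 kPa
Case 4: delta_P = -78.74 kPa
Ranking (highest first): 3, 1, 2, 4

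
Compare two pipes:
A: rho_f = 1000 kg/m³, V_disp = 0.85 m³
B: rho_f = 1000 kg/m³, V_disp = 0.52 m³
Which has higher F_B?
F_B(A) = 8338 N, F_B(B) = 5101 N. Answer: A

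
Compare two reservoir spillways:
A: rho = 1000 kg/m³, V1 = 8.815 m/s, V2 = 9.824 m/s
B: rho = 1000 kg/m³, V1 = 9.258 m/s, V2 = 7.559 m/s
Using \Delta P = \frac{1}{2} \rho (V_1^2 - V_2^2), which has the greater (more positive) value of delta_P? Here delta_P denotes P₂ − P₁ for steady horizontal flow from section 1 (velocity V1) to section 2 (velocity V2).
delta_P(A) = -9.403 kPa, delta_P(B) = 14.29 kPa. Answer: B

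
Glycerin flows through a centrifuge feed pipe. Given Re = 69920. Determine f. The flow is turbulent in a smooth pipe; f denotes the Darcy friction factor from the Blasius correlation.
Formula: f = \frac{0.316}{Re^{0.25}}
f = 0.316/69920^0.25 = 0.01943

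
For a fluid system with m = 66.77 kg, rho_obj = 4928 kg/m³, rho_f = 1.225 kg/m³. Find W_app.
Formula: W_{app} = mg\left(1 - \frac{\rho_f}{\rho_{obj}}\right)
W_app = 66.77·9.81·(1 − 1.225/4928) = 654.9 N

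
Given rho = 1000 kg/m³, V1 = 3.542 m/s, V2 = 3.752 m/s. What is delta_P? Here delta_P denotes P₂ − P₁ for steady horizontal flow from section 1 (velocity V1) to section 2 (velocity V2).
Formula: \Delta P = \frac{1}{2} \rho (V_1^2 - V_2^2)
delta_P = 0.5·1000·(3.542² − 3.752²)/1000 = -0.7659 kPa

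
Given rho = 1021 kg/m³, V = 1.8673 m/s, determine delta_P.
Formula: V = \sqrt{\frac{2 \Delta P}{\rho}}
Substituting knowns: 1.8673 = √(2·(delta_P·1000)/1021)
Solving for delta_P: delta_P = 1.8673²·1021/2/1000 = 1.78 kPa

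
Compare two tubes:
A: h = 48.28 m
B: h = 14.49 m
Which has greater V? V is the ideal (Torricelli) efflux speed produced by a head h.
V(A) = 30.78 m/s, V(B) = 16.86 m/s. Answer: A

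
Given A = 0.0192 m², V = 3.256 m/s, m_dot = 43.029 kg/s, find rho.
Formula: \dot{m} = \rho A V
Substituting knowns: 43.029 = rho·0.0192·3.256
Solving for rho: rho = 43.029/(0.0192·3.256) = 688.3 kg/m³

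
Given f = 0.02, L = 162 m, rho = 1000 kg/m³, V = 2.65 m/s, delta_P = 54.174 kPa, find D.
Formula: \Delta P = f \frac{L}{D} \frac{\rho V^2}{2}
Substituting knowns: 54.174 = 0.02·(162/D)·0.5·1000·2.65²/1000
Solving for D: D = 0.02·162·0.5·1000·2.65²/(54.174·1000) = 0.21 m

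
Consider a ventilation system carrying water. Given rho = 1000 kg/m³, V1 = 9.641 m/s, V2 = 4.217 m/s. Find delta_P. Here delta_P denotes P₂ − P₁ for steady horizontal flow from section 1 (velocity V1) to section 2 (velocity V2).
Formula: \Delta P = \frac{1}{2} \rho (V_1^2 - V_2^2)
delta_P = 0.5·1000·(9.641² − 4.217²)/1000 = 37.58 kPa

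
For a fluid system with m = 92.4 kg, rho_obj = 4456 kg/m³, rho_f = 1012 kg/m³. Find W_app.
Formula: W_{app} = mg\left(1 - \frac{\rho_f}{\rho_{obj}}\right)
W_app = 92.4·9.81·(1 − 1012/4456) = 700.6 N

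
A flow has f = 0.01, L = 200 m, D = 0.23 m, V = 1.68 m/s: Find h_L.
Formula: h_L = f \frac{L}{D} \frac{V^2}{2g}
h_L = 0.01·(200/0.23)·1.68²/(2·9.81) = 1.251 m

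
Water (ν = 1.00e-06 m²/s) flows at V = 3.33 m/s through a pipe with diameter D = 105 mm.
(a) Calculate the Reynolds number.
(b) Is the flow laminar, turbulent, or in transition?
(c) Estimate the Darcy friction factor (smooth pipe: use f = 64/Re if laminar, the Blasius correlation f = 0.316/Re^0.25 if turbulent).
(a) Re = V·D/ν = 3.33·0.105/1.00e-06 = 349650
(b) Flow regime: turbulent (Re > 4000)
(c) Friction factor: f = 0.316/Re^0.25 = 0.316/349650^0.25 = 0.013 (Blasius is strictly valid for Re ≲ 1e5; used here as the smooth-pipe estimate the problem specifies)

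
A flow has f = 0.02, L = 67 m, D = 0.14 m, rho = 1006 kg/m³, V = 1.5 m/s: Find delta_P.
Formula: \Delta P = f \frac{L}{D} \frac{\rho V^2}{2}
delta_P = 0.02·(67/0.14)·0.5·1006·1.5²/1000 = 10.83 kPa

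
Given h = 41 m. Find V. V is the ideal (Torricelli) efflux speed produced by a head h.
Formula: V = \sqrt{2 g h}
V = √(2·9.81·41) = 28.36 m/s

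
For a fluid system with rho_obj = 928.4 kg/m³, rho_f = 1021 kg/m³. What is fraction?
Formula: f_{sub} = \frac{\rho_{obj}}{\rho_f}
fraction = 928.4/1021 = 0.9093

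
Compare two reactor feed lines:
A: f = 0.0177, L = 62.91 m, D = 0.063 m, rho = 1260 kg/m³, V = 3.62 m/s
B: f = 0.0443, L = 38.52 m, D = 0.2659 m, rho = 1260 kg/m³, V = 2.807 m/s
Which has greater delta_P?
delta_P(A) = 145.9 kPa, delta_P(B) = 31.86 kPa. Answer: A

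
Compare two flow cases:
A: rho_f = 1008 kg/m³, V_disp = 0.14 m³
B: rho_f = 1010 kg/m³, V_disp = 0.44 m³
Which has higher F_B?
F_B(A) = 1384 N, F_B(B) = 4360 N. Answer: B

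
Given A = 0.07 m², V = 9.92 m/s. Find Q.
Formula: Q = A V
Q = 0.07·9.92·1000 = 694.4 L/s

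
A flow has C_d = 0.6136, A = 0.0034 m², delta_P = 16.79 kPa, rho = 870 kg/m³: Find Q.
Formula: Q = C_d A \sqrt{\frac{2 \Delta P}{\rho}}
Q = 0.6136·0.0034·√(2·(16.79·1000)/870)·1000 = 12.96 L/s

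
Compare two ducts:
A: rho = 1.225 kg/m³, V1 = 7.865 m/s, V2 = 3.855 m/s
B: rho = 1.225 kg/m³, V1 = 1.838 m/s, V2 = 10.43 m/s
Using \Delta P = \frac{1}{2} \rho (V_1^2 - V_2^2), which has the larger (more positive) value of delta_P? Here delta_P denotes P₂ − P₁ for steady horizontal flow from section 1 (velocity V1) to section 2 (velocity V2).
delta_P(A) = 0.02879 kPa, delta_P(B) = -0.06456 kPa. Answer: A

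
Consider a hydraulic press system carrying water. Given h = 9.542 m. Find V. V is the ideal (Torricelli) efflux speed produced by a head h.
Formula: V = \sqrt{2 g h}
V = √(2·9.81·9.542) = 13.68 m/s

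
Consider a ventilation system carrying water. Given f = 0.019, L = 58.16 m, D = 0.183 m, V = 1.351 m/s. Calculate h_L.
Formula: h_L = f \frac{L}{D} \frac{V^2}{2g}
h_L = 0.019·(58.16/0.183)·1.351²/(2·9.81) = 0.5617 m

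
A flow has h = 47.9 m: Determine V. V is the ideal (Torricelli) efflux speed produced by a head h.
Formula: V = \sqrt{2 g h}
V = √(2·9.81·47.9) = 30.66 m/s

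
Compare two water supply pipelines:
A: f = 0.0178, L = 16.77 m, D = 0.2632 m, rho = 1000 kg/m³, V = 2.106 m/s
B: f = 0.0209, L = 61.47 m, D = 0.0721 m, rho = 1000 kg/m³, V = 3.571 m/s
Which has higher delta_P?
delta_P(A) = 2.515 kPa, delta_P(B) = 113.6 kPa. Answer: B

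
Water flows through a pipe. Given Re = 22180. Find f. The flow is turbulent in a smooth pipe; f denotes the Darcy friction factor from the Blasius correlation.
Formula: f = \frac{0.316}{Re^{0.25}}
f = 0.316/22180^0.25 = 0.02589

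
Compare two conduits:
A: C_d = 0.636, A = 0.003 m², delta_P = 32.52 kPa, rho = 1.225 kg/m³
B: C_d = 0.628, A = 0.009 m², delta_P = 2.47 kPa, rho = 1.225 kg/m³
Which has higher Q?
Q(A) = 439.6 L/s, Q(B) = 358.9 L/s. Answer: A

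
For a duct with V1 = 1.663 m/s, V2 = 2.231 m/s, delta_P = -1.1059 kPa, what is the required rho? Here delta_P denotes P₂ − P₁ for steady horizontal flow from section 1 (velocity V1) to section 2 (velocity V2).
Formula: \Delta P = \frac{1}{2} \rho (V_1^2 - V_2^2)
Substituting knowns: -1.1059 = 0.5·rho·(1.663² − 2.231²)/1000
Solving for rho: rho = 2·(-1.1059·1000)/(1.663² − 2.231²) = 1000 kg/m³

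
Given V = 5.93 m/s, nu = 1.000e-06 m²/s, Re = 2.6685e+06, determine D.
Formula: Re = \frac{V D}{\nu}
Substituting knowns: 2.6685e+06 = 5.93·D/1.000e-06
Solving for D: D = 2.6685e+06·1.000e-06/5.93 = 0.45 m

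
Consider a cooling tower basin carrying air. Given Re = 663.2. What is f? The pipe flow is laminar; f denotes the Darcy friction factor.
Formula: f = \frac{64}{Re}
f = 64/663.2 = 0.0965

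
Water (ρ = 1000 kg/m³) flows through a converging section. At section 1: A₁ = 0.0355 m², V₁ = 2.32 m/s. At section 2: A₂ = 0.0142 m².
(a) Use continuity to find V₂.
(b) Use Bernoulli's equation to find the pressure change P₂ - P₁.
(a) Continuity: A₁V₁=A₂V₂ -> V₂=A₁V₁/A₂=0.0355*2.32/0.0142=5.80 m/s
(b) Bernoulli: P₂-P₁=0.5*rho*(V₁^2-V₂^2)/1000=0.5*1000*(2.32^2-5.80^2)/1000=-14.13 kPa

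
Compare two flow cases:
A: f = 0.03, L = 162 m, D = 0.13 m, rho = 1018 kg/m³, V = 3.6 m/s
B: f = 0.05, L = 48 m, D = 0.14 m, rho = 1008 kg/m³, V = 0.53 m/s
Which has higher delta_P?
delta_P(A) = 246.6 kPa, delta_P(B) = 2.427 kPa. Answer: A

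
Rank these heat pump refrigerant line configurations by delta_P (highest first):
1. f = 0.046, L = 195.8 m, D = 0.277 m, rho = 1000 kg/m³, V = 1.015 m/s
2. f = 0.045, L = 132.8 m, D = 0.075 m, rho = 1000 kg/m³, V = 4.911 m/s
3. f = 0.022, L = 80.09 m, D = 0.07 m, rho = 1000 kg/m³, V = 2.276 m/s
Case 1: delta_P = 16.75 kPa
Case 2: delta_P = 960.9 kPa
Case 3: delta_P = 65.2 kPa
Ranking (highest first): 2, 3, 1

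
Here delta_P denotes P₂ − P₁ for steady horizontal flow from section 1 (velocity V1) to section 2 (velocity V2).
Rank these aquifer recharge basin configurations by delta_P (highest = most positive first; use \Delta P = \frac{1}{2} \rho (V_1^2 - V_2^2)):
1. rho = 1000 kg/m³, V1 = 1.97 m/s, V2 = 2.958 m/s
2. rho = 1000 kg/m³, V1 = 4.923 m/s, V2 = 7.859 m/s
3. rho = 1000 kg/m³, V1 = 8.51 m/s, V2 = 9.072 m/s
Case 1: delta_P = -2.434 kPa
Case 2: delta_P = -18.76 kPa
Case 3: delta_P = -4.941 kPa
Ranking (highest first): 1, 3, 2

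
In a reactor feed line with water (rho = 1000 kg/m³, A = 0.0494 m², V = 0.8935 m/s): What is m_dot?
Formula: \dot{m} = \rho A V
m_dot = 1000·0.0494·0.8935 = 44.14 kg/s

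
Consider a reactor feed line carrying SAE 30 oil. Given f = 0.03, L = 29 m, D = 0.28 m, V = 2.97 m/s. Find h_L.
Formula: h_L = f \frac{L}{D} \frac{V^2}{2g}
h_L = 0.03·(29/0.28)·2.97²/(2·9.81) = 1.397 m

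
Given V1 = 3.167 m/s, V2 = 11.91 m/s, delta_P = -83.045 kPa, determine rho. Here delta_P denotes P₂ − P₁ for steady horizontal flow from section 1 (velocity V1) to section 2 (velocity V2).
Formula: \Delta P = \frac{1}{2} \rho (V_1^2 - V_2^2)
Substituting knowns: -83.045 = 0.5·rho·(3.167² − 11.91²)/1000
Solving for rho: rho = 2·(-83.045·1000)/(3.167² − 11.91²) = 1260 kg/m³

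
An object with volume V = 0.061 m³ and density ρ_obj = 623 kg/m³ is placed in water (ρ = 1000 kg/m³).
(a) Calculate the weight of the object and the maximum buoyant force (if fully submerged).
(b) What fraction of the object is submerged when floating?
(a) W=rho_obj*g*V=623*9.81*0.061=372.8 N; F_B(max)=rho*g*V=1000*9.81*0.061=598.4 N
(b) Floating fraction=rho_obj/rho=623/1000=0.623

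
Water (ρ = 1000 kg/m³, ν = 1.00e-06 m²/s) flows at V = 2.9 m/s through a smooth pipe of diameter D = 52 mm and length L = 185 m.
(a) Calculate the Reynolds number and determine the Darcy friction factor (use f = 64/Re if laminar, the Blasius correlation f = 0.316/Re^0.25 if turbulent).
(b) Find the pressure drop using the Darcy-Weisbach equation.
(a) Re = V·D/ν = 2.9·0.052/1.00e-06 = 150800 → turbulent (Re > 4000); f = 0.316/Re^0.25 = 0.316/150800^0.25 = 0.016036 (Blasius is strictly valid for Re ≲ 1e5; used here as the smooth-pipe estimate the problem specifies)
(b) Darcy-Weisbach: ΔP = f·(L/D)·½ρV²/1000 = 0.016036·(185/0.052)·½·1000·2.9²/1000 = 239.9 kPa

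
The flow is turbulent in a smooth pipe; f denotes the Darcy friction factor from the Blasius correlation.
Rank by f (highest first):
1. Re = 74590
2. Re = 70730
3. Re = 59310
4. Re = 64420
Case 1: f = 0.01912
Case 2: f = 0.01938
Case 3: f = 0.02025
Case 4: f = 0.01983
Ranking (highest first): 3, 4, 2, 1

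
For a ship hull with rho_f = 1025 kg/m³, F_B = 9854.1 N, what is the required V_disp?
Formula: F_B = \rho_f g V_{disp}
Substituting knowns: 9854.1 = 1025·9.81·V_disp
Solving for V_disp: V_disp = 9854.1/(1025·9.81) = 0.98 m³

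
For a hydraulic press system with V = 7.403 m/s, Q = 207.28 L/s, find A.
Formula: Q = A V
Substituting knowns: 207.28 = A·7.403·1000
Solving for A: A = (207.28/1000)/7.403 = 0.028 m²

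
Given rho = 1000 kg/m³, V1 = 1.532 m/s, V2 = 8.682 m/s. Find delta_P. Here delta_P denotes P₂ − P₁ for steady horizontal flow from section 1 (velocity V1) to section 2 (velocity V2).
Formula: \Delta P = \frac{1}{2} \rho (V_1^2 - V_2^2)
delta_P = 0.5·1000·(1.532² − 8.682²)/1000 = -36.52 kPa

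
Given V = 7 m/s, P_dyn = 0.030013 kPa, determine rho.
Formula: P_{dyn} = \frac{1}{2} \rho V^2
Substituting knowns: 0.030013 = 0.5·rho·7²/1000
Solving for rho: rho = 2·(0.030013·1000)/7² = 1.225 kg/m³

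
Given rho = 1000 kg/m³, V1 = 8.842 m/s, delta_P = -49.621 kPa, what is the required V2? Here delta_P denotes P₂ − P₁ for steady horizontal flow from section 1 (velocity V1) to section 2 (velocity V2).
Formula: \Delta P = \frac{1}{2} \rho (V_1^2 - V_2^2)
Substituting knowns: -49.621 = 0.5·1000·(8.842² − V2²)/1000
Solving for V2: V2 = √(8.842² − 2·(-49.621·1000)/1000) = 13.32 m/s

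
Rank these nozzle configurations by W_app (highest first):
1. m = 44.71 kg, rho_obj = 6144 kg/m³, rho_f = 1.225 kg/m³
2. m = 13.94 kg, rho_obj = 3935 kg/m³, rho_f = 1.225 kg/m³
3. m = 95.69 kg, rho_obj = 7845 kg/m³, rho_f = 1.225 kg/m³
Case 1: W_app = 438.5 N
Case 2: W_app = 136.7 N
Case 3: W_app = 938.6 N
Ranking (highest first): 3, 1, 2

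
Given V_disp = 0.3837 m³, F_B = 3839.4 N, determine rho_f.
Formula: F_B = \rho_f g V_{disp}
Substituting knowns: 3839.4 = rho_f·9.81·0.3837
Solving for rho_f: rho_f = 3839.4/(9.81·0.3837) = 1020 kg/m³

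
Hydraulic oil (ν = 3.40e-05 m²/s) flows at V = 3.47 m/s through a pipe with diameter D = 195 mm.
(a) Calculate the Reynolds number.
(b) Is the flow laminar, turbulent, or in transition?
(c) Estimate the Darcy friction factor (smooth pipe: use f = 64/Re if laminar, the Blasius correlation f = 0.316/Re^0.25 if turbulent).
(a) Re = V·D/ν = 3.47·0.195/3.40e-05 = 19901
(b) Flow regime: turbulent (Re > 4000)
(c) Friction factor: f = 0.316/Re^0.25 = 0.316/19901^0.25 = 0.02661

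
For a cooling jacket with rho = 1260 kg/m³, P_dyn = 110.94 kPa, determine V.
Formula: P_{dyn} = \frac{1}{2} \rho V^2
Substituting knowns: 110.94 = 0.5·1260·V²/1000
Solving for V: V = √(2·(110.94·1000)/1260) = 13.27 m/s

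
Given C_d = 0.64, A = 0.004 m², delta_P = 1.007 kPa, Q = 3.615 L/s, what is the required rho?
Formula: Q = C_d A \sqrt{\frac{2 \Delta P}{\rho}}
Substituting knowns: 3.615 = 0.64·0.004·√(2·(1.007·1000)/rho)·1000
Solving for rho: rho = 2·(1.007·1000)/((3.615/1000)/(0.64·0.004))² = 1010 kg/m³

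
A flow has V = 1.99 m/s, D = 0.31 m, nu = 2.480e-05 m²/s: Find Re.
Formula: Re = \frac{V D}{\nu}
Re = 1.99·0.31/2.480e-05 = 24875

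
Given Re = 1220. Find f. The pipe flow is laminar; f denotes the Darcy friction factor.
Formula: f = \frac{64}{Re}
f = 64/1220 = 0.05246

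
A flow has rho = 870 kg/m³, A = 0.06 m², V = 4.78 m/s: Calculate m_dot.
Formula: \dot{m} = \rho A V
m_dot = 870·0.06·4.78 = 249.5 kg/s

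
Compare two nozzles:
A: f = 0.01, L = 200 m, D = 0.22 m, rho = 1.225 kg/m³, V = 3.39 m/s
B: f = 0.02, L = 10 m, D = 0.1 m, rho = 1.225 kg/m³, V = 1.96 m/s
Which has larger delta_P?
delta_P(A) = 0.06399 kPa, delta_P(B) = 0.004706 kPa. Answer: A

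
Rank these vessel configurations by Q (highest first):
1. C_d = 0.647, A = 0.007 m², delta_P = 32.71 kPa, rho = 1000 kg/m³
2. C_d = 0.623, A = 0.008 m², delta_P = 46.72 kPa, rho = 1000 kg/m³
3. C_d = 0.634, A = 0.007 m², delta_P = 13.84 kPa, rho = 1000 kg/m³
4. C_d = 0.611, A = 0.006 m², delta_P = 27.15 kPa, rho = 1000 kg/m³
Case 1: Q = 36.63 L/s
Case 2: Q = 48.18 L/s
Case 3: Q = 23.35 L/s
Case 4: Q = 27.01 L/s
Ranking (highest first): 2, 1, 4, 3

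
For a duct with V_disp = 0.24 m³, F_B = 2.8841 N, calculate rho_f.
Formula: F_B = \rho_f g V_{disp}
Substituting knowns: 2.8841 = rho_f·9.81·0.24
Solving for rho_f: rho_f = 2.8841/(9.81·0.24) = 1.225 kg/m³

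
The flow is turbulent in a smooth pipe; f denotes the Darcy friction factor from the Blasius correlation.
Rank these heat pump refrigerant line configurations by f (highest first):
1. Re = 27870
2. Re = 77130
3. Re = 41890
Case 1: f = 0.02446
Case 2: f = 0.01896
Case 3: f = 0.02209
Ranking (highest first): 1, 3, 2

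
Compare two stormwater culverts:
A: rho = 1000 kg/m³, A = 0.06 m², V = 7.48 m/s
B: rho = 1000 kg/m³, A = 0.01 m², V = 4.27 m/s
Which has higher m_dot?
m_dot(A) = 448.8 kg/s, m_dot(B) = 42.7 kg/s. Answer: A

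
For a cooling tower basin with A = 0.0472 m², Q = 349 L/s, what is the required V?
Formula: Q = A V
Substituting knowns: 349 = 0.0472·V·1000
Solving for V: V = (349/1000)/0.0472 = 7.394 m/s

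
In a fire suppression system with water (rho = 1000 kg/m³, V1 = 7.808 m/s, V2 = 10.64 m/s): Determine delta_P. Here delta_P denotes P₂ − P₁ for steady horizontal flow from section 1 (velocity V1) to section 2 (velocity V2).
Formula: \Delta P = \frac{1}{2} \rho (V_1^2 - V_2^2)
delta_P = 0.5·1000·(7.808² − 10.64²)/1000 = -26.12 kPa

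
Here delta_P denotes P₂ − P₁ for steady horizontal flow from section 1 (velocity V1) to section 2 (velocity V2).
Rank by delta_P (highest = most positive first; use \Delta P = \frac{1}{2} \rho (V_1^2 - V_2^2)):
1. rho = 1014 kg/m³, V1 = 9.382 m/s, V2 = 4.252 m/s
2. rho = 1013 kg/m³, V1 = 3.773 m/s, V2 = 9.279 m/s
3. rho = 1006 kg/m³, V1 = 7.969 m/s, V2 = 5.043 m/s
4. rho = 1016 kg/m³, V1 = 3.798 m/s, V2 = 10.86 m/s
Case 1: delta_P = 35.46 kPa
Case 2: delta_P = -36.4 kPa
Case 3: delta_P = 19.15 kPa
Case 4: delta_P = -52.59 kPa
Ranking (highest first): 1, 3, 2, 4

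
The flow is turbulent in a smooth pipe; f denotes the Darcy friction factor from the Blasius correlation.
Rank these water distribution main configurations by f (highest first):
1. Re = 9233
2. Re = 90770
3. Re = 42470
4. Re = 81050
Case 1: f = 0.03224
Case 2: f = 0.01821
Case 3: f = 0.02201
Case 4: f = 0.01873
Ranking (highest first): 1, 3, 4, 2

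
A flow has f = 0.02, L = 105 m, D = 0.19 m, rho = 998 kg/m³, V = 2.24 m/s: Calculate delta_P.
Formula: \Delta P = f \frac{L}{D} \frac{\rho V^2}{2}
delta_P = 0.02·(105/0.19)·0.5·998·2.24²/1000 = 27.67 kPa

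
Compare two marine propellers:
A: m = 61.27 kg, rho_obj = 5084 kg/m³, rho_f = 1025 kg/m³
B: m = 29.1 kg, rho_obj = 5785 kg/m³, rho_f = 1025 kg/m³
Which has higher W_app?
W_app(A) = 479.9 N, W_app(B) = 234.9 N. Answer: A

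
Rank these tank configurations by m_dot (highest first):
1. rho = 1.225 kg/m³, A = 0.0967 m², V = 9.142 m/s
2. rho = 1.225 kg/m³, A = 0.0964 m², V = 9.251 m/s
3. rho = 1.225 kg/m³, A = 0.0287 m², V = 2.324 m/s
Case 1: m_dot = 1.083 kg/s
Case 2: m_dot = 1.092 kg/s
Case 3: m_dot = 0.08171 kg/s
Ranking (highest first): 2, 1, 3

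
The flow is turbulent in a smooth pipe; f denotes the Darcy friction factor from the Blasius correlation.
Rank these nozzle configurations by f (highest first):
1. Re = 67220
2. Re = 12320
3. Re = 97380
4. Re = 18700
Case 1: f = 0.01963
Case 2: f = 0.02999
Case 3: f = 0.01789
Case 4: f = 0.02702
Ranking (highest first): 2, 4, 1, 3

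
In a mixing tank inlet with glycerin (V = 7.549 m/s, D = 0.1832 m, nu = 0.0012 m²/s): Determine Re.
Formula: Re = \frac{V D}{\nu}
Re = 7.549·0.1832/0.0012 = 1152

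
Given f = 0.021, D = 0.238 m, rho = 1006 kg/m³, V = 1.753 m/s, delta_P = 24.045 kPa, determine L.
Formula: \Delta P = f \frac{L}{D} \frac{\rho V^2}{2}
Substituting knowns: 24.045 = 0.021·(L/0.238)·0.5·1006·1.753²/1000
Solving for L: L = (24.045·1000)·0.238/(0.021·0.5·1006·1.753²) = 176.3 m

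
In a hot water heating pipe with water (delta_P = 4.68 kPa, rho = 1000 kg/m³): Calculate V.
Formula: V = \sqrt{\frac{2 \Delta P}{\rho}}
V = √(2·(4.68·1000)/1000) = 3.059 m/s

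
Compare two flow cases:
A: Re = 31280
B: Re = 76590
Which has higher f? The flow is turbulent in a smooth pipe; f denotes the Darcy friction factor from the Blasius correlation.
f(A) = 0.02376, f(B) = 0.019. Answer: A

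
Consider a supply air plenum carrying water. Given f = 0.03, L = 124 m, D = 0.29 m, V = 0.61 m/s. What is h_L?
Formula: h_L = f \frac{L}{D} \frac{V^2}{2g}
h_L = 0.03·(124/0.29)·0.61²/(2·9.81) = 0.2433 m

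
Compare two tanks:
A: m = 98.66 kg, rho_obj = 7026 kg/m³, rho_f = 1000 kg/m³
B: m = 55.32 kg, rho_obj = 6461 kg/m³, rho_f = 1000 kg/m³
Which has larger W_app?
W_app(A) = 830.1 N, W_app(B) = 458.7 N. Answer: A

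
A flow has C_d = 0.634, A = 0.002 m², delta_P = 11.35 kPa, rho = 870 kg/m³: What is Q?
Formula: Q = C_d A \sqrt{\frac{2 \Delta P}{\rho}}
Q = 0.634·0.002·√(2·(11.35·1000)/870)·1000 = 6.477 L/s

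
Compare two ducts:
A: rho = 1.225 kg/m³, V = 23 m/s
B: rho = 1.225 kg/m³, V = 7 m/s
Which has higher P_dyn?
P_dyn(A) = 0.324 kPa, P_dyn(B) = 0.03001 kPa. Answer: A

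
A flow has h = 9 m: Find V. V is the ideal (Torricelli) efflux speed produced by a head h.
Formula: V = \sqrt{2 g h}
V = √(2·9.81·9) = 13.29 m/s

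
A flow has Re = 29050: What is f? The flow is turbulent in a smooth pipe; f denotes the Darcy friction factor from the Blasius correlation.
Formula: f = \frac{0.316}{Re^{0.25}}
f = 0.316/29050^0.25 = 0.0242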